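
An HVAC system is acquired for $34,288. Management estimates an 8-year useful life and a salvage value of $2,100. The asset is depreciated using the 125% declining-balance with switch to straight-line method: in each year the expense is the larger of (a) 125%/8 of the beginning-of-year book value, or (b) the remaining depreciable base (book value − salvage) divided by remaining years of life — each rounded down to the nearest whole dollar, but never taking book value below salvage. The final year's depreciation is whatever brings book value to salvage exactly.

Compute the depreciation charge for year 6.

Depreciable base = $34,288 − $2,100 = $32,188.
Year 1: DB = ⌊$34,288 × 125%/8⌋ = $5,357; SL = ⌊$32,188/8⌋ = $4,023 → take DB $5,357. Book value $28,931.
Year 2: DB = ⌊$28,931 × 125%/8⌋ = $4,520; SL = ⌊$26,831/7⌋ = $3,833 → take DB $4,520. Book value $24,411.
Year 3: DB = ⌊$24,411 × 125%/8⌋ = $3,814; SL = ⌊$22,311/6⌋ = $3,718 → take DB $3,814. Book value $20,597.
Year 4: DB = ⌊$20,597 × 125%/8⌋ = $3,218; SL = ⌊$18,497/5⌋ = $3,699 → take SL $3,699. Book value $16,898.
Year 5: DB = ⌊$16,898 × 125%/8⌋ = $2,640; SL = ⌊$14,798/4⌋ = $3,699 → take SL $3,699. Book value $13,199.
Year 6: DB = ⌊$13,199 × 125%/8⌋ = $2,062; SL = ⌊$11,099/3⌋ = $3,699 → take SL $3,699. Book value $9,500.

$3,699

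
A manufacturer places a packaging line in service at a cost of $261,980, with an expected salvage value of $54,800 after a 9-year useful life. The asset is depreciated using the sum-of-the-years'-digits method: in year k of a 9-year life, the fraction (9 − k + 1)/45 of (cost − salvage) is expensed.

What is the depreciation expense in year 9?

$4,604

Depreciable base = $261,980 − $54,800 = $207,180.
Sum of the years' digits = 9+8+7+6+5+4+3+2+1 = 45.
Year 1: $207,180 × 9/45 = $41,436. Book value $220,544.
Year 2: $207,180 × 8/45 = $36,832. Book value $183,712.
Year 3: $207,180 × 7/45 = $32,228. Book value $151,484.
Year 4: $207,180 × 6/45 = $27,624. Book value $123,860.
Year 5: $207,180 × 5/45 = $23,020. Book value $100,840.
Year 6: $207,180 × 4/45 = $18,416. Book value $82,424.
Year 7: $207,180 × 3/45 = $13,812. Book value $68,612.
Year 8: $207,180 × 2/45 = $9,208. Book value $59,404.
Year 9: $207,180 × 1/45 = $4,604. Book value $54,800.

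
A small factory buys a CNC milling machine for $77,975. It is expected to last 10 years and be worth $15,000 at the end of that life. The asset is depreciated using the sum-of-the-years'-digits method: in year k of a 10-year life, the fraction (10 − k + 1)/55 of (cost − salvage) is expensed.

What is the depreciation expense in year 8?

$3,435

Depreciable base = $77,975 − $15,000 = $62,975.
Sum of the years' digits = 10+9+8+7+6+5+4+3+2+1 = 55.
Year 1: $62,975 × 10/55 = $11,450. Book value $66,525.
Year 2: $62,975 × 9/55 = $10,305. Book value $56,220.
Year 3: $62,975 × 8/55 = $9,160. Book value $47,060.
Year 4: $62,975 × 7/55 = $8,015. Book value $39,045.
Year 5: $62,975 × 6/55 = $6,870. Book value $32,175.
Year 6: $62,975 × 5/55 = $5,725. Book value $26,450.
Year 7: $62,975 × 4/55 = $4,580. Book value $21,870.
Year 8: $62,975 × 3/55 = $3,435. Book value $18,435.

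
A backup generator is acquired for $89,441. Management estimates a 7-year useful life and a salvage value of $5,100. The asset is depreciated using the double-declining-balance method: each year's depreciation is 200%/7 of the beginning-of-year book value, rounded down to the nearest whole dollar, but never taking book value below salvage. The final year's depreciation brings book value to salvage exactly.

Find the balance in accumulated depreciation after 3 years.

$56,845

Depreciable base = $89,441 − $5,100 = $84,341.
Year 1: ⌊$89,441 × 200%/7⌋ = $25,554. Book value $63,887.
Year 2: ⌊$63,887 × 200%/7⌋ = $18,253. Book value $45,634.
Year 3: ⌊$45,634 × 200%/7⌋ = $13,038. Book value $32,596.
Accumulated through year 3 = $89,441 − $32,596 = $56,845.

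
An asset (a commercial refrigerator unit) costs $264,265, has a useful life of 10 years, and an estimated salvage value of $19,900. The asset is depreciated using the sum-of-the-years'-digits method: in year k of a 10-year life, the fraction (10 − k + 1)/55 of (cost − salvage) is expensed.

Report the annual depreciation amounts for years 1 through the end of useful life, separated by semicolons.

Depreciable base = $264,265 − $19,900 = $244,365.
Sum of the years' digits = 10+9+8+7+6+5+4+3+2+1 = 55.
Year 1: $244,365 × 10/55 = $44,430. Book value $219,835.
Year 2: $244,365 × 9/55 = $39,987. Book value $179,848.
Year 3: $244,365 × 8/55 = $35,544. Book value $144,304.
Year 4: $244,365 × 7/55 = $31,101. Book value $113,203.
Year 5: $244,365 × 6/55 = $26,658. Book value $86,545.
Year 6: $244,365 × 5/55 = $22,215. Book value $64,330.
Year 7: $244,365 × 4/55 = $17,772. Book value $46,558.
Year 8: $244,365 × 3/55 = $13,329. Book value $33,229.
Year 9: $244,365 × 2/55 = $8,886. Book value $24,343.
Year 10: $244,365 × 1/55 = $4,443. Book value $19,900.

$44,430; $39,987; $35,544; $31,101; $26,658; $22,215; $17,772; $13,329; $8,886; $4,443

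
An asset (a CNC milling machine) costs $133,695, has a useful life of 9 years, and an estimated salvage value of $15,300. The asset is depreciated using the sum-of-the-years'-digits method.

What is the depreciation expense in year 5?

Depreciable base = $133,695 − $15,300 = $118,395.
Sum of the years' digits = 9+8+7+6+5+4+3+2+1 = 45.
Year 1: $118,395 × 9/45 = $23,679. Book value $110,016.
Year 2: $118,395 × 8/45 = $21,048. Book value $88,968.
Year 3: $118,395 × 7/45 = $18,417. Book value $70,551.
Year 4: $118,395 × 6/45 = $15,786. Book value $54,765.
Year 5: $118,395 × 5/45 = $13,155. Book value $41,610.

$13,155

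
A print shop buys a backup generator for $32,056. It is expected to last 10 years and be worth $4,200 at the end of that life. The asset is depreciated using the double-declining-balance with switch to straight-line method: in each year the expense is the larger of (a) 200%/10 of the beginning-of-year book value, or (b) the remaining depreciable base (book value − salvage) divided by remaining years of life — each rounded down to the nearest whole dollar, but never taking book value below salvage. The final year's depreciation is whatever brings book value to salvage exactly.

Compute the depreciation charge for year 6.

Depreciable base = $32,056 − $4,200 = $27,856.
Year 1: DB = ⌊$32,056 × 200%/10⌋ = $6,411; SL = ⌊$27,856/10⌋ = $2,785 → take DB $6,411. Book value $25,645.
Year 2: DB = ⌊$25,645 × 200%/10⌋ = $5,129; SL = ⌊$21,445/9⌋ = $2,382 → take DB $5,129. Book value $20,516.
Year 3: DB = ⌊$20,516 × 200%/10⌋ = $4,103; SL = ⌊$16,316/8⌋ = $2,039 → take DB $4,103. Book value $16,413.
Year 4: DB = ⌊$16,413 × 200%/10⌋ = $3,282; SL = ⌊$12,213/7⌋ = $1,744 → take DB $3,282. Book value $13,131.
Year 5: DB = ⌊$13,131 × 200%/10⌋ = $2,626; SL = ⌊$8,931/6⌋ = $1,488 → take DB $2,626. Book value $10,505.
Year 6: DB = ⌊$10,505 × 200%/10⌋ = $2,101; SL = ⌊$6,305/5⌋ = $1,261 → take DB $2,101. Book value $8,404.

$2,101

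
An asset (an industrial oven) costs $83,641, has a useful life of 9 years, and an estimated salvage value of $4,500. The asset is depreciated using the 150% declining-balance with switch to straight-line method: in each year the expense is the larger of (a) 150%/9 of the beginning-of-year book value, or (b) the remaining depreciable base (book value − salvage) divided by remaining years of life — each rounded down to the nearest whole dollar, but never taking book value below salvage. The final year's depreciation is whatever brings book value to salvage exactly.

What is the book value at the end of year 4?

$40,338

Depreciable base = $83,641 − $4,500 = $79,141.
Year 1: DB = ⌊$83,641 × 150%/9⌋ = $13,940; SL = ⌊$79,141/9⌋ = $8,793 → take DB $13,940. Book value $69,701.
Year 2: DB = ⌊$69,701 × 150%/9⌋ = $11,616; SL = ⌊$65,201/8⌋ = $8,150 → take DB $11,616. Book value $58,085.
Year 3: DB = ⌊$58,085 × 150%/9⌋ = $9,680; SL = ⌊$53,585/7⌋ = $7,655 → take DB $9,680. Book value $48,405.
Year 4: DB = ⌊$48,405 × 150%/9⌋ = $8,067; SL = ⌊$43,905/6⌋ = $7,317 → take DB $8,067. Book value $40,338.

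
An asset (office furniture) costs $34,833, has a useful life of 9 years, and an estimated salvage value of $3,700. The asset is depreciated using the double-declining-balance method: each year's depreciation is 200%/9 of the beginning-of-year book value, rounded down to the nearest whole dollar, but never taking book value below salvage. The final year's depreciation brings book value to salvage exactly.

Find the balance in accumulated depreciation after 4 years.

$22,084

Depreciable base = $34,833 − $3,700 = $31,133.
Year 1: ⌊$34,833 × 200%/9⌋ = $7,740. Book value $27,093.
Year 2: ⌊$27,093 × 200%/9⌋ = $6,020. Book value $21,073.
Year 3: ⌊$21,073 × 200%/9⌋ = $4,682. Book value $16,391.
Year 4: ⌊$16,391 × 200%/9⌋ = $3,642. Book value $12,749.
Accumulated through year 4 = $34,833 − $12,749 = $22,084.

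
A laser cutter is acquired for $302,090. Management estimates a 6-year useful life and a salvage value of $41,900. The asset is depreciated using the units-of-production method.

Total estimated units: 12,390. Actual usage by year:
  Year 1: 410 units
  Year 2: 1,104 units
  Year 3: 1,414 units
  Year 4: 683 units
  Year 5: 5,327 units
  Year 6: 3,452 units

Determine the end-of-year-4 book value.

$226,259

Depreciable base = $302,090 − $41,900 = $260,190.
Rate = $260,190 / 12,390 units = $21 per unit.
Year 1: 410 × $21 = $8,610. Book value $293,480.
Year 2: 1,104 × $21 = $23,184. Book value $270,296.
Year 3: 1,414 × $21 = $29,694. Book value $240,602.
Year 4: 683 × $21 = $14,343. Book value $226,259.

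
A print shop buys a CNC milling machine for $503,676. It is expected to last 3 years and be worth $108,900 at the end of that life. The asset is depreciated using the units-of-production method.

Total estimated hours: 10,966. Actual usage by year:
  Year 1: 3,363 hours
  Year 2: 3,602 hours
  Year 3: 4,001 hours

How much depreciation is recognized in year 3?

$144,036

Depreciable base = $503,676 − $108,900 = $394,776.
Rate = $394,776 / 10,966 hours = $36 per hour.
Year 1: 3,363 × $36 = $121,068. Book value $382,608.
Year 2: 3,602 × $36 = $129,672. Book value $252,936.
Year 3: 4,001 × $36 = $144,036. Book value $108,900.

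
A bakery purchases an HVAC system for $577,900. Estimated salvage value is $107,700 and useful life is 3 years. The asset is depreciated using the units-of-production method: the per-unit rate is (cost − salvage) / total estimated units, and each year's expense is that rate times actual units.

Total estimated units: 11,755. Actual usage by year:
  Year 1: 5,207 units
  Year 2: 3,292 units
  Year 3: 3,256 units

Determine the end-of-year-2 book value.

$237,940

Depreciable base = $577,900 − $107,700 = $470,200.
Rate = $470,200 / 11,755 units = $40 per unit.
Year 1: 5,207 × $40 = $208,280. Book value $369,620.
Year 2: 3,292 × $40 = $131,680. Book value $237,940.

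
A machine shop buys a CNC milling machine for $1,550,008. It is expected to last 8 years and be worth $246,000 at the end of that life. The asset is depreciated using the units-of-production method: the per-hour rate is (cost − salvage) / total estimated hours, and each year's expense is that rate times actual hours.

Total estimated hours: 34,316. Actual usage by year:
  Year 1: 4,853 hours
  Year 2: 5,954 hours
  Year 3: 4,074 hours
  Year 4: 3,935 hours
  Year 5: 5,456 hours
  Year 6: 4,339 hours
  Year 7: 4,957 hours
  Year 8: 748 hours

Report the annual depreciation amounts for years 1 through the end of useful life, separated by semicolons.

Depreciable base = $1,550,008 − $246,000 = $1,304,008.
Rate = $1,304,008 / 34,316 hours = $38 per hour.
Year 1: 4,853 × $38 = $184,414. Book value $1,365,594.
Year 2: 5,954 × $38 = $226,252. Book value $1,139,342.
Year 3: 4,074 × $38 = $154,812. Book value $984,530.
Year 4: 3,935 × $38 = $149,530. Book value $835,000.
Year 5: 5,456 × $38 = $207,328. Book value $627,672.
Year 6: 4,339 × $38 = $164,882. Book value $462,790.
Year 7: 4,957 × $38 = $188,366. Book value $274,424.
Year 8: 748 × $38 = $28,424. Book value $246,000.

$184,414; $226,252; $154,812; $149,530; $207,328; $164,882; $188,366; $28,424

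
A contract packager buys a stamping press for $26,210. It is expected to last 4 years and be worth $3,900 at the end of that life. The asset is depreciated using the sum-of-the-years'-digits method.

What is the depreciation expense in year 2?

Depreciable base = $26,210 − $3,900 = $22,310.
Sum of the years' digits = 4+3+2+1 = 10.
Year 1: $22,310 × 4/10 = $8,924. Book value $17,286.
Year 2: $22,310 × 3/10 = $6,693. Book value $10,593.

$6,693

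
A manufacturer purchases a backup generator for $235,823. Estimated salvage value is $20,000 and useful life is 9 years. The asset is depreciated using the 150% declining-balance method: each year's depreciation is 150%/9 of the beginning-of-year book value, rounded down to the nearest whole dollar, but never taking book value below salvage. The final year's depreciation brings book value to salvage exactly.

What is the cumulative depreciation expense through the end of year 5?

$141,049

Depreciable base = $235,823 − $20,000 = $215,823.
Year 1: ⌊$235,823 × 150%/9⌋ = $39,303. Book value $196,520.
Year 2: ⌊$196,520 × 150%/9⌋ = $32,753. Book value $163,767.
Year 3: ⌊$163,767 × 150%/9⌋ = $27,294. Book value $136,473.
Year 4: ⌊$136,473 × 150%/9⌋ = $22,745. Book value $113,728.
Year 5: ⌊$113,728 × 150%/9⌋ = $18,954. Book value $94,774.
Accumulated through year 5 = $235,823 − $94,774 = $141,049.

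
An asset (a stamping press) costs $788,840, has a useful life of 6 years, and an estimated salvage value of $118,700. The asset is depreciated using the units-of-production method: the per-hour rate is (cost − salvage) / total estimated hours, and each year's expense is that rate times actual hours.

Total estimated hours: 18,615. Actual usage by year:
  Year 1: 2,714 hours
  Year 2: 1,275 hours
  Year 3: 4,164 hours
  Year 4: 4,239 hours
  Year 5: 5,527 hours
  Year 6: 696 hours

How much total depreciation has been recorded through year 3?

$293,508

Depreciable base = $788,840 − $118,700 = $670,140.
Rate = $670,140 / 18,615 hours = $36 per hour.
Year 1: 2,714 × $36 = $97,704. Book value $691,136.
Year 2: 1,275 × $36 = $45,900. Book value $645,236.
Year 3: 4,164 × $36 = $149,904. Book value $495,332.
Accumulated through year 3 = $788,840 − $495,332 = $293,508.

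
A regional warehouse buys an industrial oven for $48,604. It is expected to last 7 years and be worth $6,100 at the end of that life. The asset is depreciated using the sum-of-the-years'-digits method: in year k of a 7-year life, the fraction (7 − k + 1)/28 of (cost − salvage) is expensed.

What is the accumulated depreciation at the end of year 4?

Depreciable base = $48,604 − $6,100 = $42,504.
Sum of the years' digits = 7+6+5+4+3+2+1 = 28.
Year 1: $42,504 × 7/28 = $10,626. Book value $37,978.
Year 2: $42,504 × 6/28 = $9,108. Book value $28,870.
Year 3: $42,504 × 5/28 = $7,590. Book value $21,280.
Year 4: $42,504 × 4/28 = $6,072. Book value $15,208.
Accumulated through year 4 = $48,604 − $15,208 = $33,396.

$33,396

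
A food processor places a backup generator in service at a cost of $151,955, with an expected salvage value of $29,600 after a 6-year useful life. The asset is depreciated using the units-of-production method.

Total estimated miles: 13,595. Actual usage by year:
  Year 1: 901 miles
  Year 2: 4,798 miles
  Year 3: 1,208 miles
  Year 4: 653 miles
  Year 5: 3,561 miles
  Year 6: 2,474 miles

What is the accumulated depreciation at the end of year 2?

Depreciable base = $151,955 − $29,600 = $122,355.
Rate = $122,355 / 13,595 miles = $9 per mile.
Year 1: 901 × $9 = $8,109. Book value $143,846.
Year 2: 4,798 × $9 = $43,182. Book value $100,664.
Accumulated through year 2 = $151,955 − $100,664 = $51,291.

$51,291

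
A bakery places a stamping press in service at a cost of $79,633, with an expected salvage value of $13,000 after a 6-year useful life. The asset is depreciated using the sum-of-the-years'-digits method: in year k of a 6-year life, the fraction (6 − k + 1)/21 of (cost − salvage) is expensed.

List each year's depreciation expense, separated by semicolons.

$19,038; $15,865; $12,692; $9,519; $6,346; $3,173

Depreciable base = $79,633 − $13,000 = $66,633.
Sum of the years' digits = 6+5+4+3+2+1 = 21.
Year 1: $66,633 × 6/21 = $19,038. Book value $60,595.
Year 2: $66,633 × 5/21 = $15,865. Book value $44,730.
Year 3: $66,633 × 4/21 = $12,692. Book value $32,038.
Year 4: $66,633 × 3/21 = $9,519. Book value $22,519.
Year 5: $66,633 × 2/21 = $6,346. Book value $16,173.
Year 6: $66,633 × 1/21 = $3,173. Book value $13,000.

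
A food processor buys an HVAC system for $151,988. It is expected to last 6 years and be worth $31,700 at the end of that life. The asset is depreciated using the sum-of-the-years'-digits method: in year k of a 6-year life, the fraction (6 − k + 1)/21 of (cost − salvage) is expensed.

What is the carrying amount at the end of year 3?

$66,068

Depreciable base = $151,988 − $31,700 = $120,288.
Sum of the years' digits = 6+5+4+3+2+1 = 21.
Year 1: $120,288 × 6/21 = $34,368. Book value $117,620.
Year 2: $120,288 × 5/21 = $28,640. Book value $88,980.
Year 3: $120,288 × 4/21 = $22,912. Book value $66,068.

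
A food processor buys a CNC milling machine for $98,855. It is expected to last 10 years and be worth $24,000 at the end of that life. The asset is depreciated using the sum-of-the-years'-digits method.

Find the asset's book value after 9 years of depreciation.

Depreciable base = $98,855 − $24,000 = $74,855.
Sum of the years' digits = 10+9+8+7+6+5+4+3+2+1 = 55.
Year 1: $74,855 × 10/55 = $13,610. Book value $85,245.
Year 2: $74,855 × 9/55 = $12,249. Book value $72,996.
Year 3: $74,855 × 8/55 = $10,888. Book value $62,108.
Year 4: $74,855 × 7/55 = $9,527. Book value $52,581.
Year 5: $74,855 × 6/55 = $8,166. Book value $44,415.
Year 6: $74,855 × 5/55 = $6,805. Book value $37,610.
Year 7: $74,855 × 4/55 = $5,444. Book value $32,166.
Year 8: $74,855 × 3/55 = $4,083. Book value $28,083.
Year 9: $74,855 × 2/55 = $2,722. Book value $25,361.

$25,361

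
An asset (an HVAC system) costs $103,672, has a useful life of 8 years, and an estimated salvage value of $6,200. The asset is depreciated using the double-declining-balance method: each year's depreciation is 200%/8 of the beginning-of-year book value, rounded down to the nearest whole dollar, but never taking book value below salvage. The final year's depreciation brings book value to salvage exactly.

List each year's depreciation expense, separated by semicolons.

Depreciable base = $103,672 − $6,200 = $97,472.
Year 1: ⌊$103,672 × 200%/8⌋ = $25,918. Book value $77,754.
Year 2: ⌊$77,754 × 200%/8⌋ = $19,438. Book value $58,316.
Year 3: ⌊$58,316 × 200%/8⌋ = $14,579. Book value $43,737.
Year 4: ⌊$43,737 × 200%/8⌋ = $10,934. Book value $32,803.
Year 5: ⌊$32,803 × 200%/8⌋ = $8,200. Book value $24,603.
Year 6: ⌊$24,603 × 200%/8⌋ = $6,150. Book value $18,453.
Year 7: ⌊$18,453 × 200%/8⌋ = $4,613. Book value $13,840.
Year 8 (final): $13,840 − $6,200 = $7,640. Book value $6,200.

$25,918; $19,438; $14,579; $10,934; $8,200; $6,150; $4,613; $7,640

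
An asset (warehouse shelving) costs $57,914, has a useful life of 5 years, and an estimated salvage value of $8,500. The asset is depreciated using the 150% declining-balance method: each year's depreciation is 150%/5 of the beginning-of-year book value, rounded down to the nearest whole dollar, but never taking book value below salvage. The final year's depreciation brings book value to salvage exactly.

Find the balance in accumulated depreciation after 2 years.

Depreciable base = $57,914 − $8,500 = $49,414.
Year 1: ⌊$57,914 × 150%/5⌋ = $17,374. Book value $40,540.
Year 2: ⌊$40,540 × 150%/5⌋ = $12,162. Book value $28,378.
Accumulated through year 2 = $57,914 − $28,378 = $29,536.

$29,536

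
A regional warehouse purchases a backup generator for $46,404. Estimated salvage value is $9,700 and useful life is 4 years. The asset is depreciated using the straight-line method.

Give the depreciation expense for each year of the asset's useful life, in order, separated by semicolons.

$9,176; $9,176; $9,176; $9,176

Depreciable base = $46,404 − $9,700 = $36,704.
Annual expense = $36,704 / 4 = $9,176.
End of year 1: book value $37,228.
End of year 2: book value $28,052.
End of year 3: book value $18,876.
End of year 4: book value $9,700.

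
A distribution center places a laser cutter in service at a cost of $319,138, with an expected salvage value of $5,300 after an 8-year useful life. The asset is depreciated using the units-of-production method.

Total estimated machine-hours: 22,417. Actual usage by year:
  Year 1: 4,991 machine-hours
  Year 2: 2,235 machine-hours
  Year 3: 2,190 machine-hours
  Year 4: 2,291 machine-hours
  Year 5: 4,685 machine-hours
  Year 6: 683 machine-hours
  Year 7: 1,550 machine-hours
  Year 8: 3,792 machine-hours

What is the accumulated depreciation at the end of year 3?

$131,824

Depreciable base = $319,138 − $5,300 = $313,838.
Rate = $313,838 / 22,417 machine-hours = $14 per machine-hour.
Year 1: 4,991 × $14 = $69,874. Book value $249,264.
Year 2: 2,235 × $14 = $31,290. Book value $217,974.
Year 3: 2,190 × $14 = $30,660. Book value $187,314.
Accumulated through year 3 = $319,138 − $187,314 = $131,824.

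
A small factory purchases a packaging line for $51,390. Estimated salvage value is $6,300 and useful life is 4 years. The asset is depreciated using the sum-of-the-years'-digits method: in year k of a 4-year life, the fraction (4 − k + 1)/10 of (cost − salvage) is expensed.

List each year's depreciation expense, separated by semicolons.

$18,036; $13,527; $9,018; $4,509

Depreciable base = $51,390 − $6,300 = $45,090.
Sum of the years' digits = 4+3+2+1 = 10.
Year 1: $45,090 × 4/10 = $18,036. Book value $33,354.
Year 2: $45,090 × 3/10 = $13,527. Book value $19,827.
Year 3: $45,090 × 2/10 = $9,018. Book value $10,809.
Year 4: $45,090 × 1/10 = $4,509. Book value $6,300.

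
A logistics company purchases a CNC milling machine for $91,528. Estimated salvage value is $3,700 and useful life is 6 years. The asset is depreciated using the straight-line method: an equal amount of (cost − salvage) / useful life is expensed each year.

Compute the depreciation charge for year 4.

Depreciable base = $91,528 − $3,700 = $87,828.
Annual expense = $87,828 / 6 = $14,638.

$14,638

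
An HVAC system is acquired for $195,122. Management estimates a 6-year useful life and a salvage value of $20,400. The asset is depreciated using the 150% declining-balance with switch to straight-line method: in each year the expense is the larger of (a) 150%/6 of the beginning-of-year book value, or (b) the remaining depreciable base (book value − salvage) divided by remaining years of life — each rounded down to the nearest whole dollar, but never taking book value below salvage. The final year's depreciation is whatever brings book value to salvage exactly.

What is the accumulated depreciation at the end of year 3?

$112,804

Depreciable base = $195,122 − $20,400 = $174,722.
Year 1: DB = ⌊$195,122 × 150%/6⌋ = $48,780; SL = ⌊$174,722/6⌋ = $29,120 → take DB $48,780. Book value $146,342.
Year 2: DB = ⌊$146,342 × 150%/6⌋ = $36,585; SL = ⌊$125,942/5⌋ = $25,188 → take DB $36,585. Book value $109,757.
Year 3: DB = ⌊$109,757 × 150%/6⌋ = $27,439; SL = ⌊$89,357/4⌋ = $22,339 → take DB $27,439. Book value $82,318.
Accumulated through year 3 = $195,122 − $82,318 = $112,804.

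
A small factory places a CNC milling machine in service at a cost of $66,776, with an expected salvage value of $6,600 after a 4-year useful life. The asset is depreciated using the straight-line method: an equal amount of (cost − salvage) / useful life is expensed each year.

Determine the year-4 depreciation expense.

Depreciable base = $66,776 − $6,600 = $60,176.
Annual expense = $60,176 / 4 = $15,044.

$15,044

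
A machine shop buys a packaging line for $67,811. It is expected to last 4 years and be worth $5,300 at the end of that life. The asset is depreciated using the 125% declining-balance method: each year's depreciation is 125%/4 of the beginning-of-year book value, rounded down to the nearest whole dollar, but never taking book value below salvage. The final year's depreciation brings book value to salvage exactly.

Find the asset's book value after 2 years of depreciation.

Depreciable base = $67,811 − $5,300 = $62,511.
Year 1: ⌊$67,811 × 125%/4⌋ = $21,190. Book value $46,621.
Year 2: ⌊$46,621 × 125%/4⌋ = $14,569. Book value $32,052.

$32,052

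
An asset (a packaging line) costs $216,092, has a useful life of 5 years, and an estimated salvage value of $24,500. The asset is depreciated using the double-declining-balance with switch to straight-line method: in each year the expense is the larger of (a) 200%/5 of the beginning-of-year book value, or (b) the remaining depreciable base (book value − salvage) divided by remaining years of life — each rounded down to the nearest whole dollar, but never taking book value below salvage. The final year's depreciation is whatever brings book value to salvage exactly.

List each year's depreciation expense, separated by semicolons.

$86,436; $51,862; $31,117; $18,670; $3,507

Depreciable base = $216,092 − $24,500 = $191,592.
Year 1: DB = ⌊$216,092 × 200%/5⌋ = $86,436; SL = ⌊$191,592/5⌋ = $38,318 → take DB $86,436. Book value $129,656.
Year 2: DB = ⌊$129,656 × 200%/5⌋ = $51,862; SL = ⌊$105,156/4⌋ = $26,289 → take DB $51,862. Book value $77,794.
Year 3: DB = ⌊$77,794 × 200%/5⌋ = $31,117; SL = ⌊$53,294/3⌋ = $17,764 → take DB $31,117. Book value $46,677.
Year 4: DB = ⌊$46,677 × 200%/5⌋ = $18,670; SL = ⌊$22,177/2⌋ = $11,088 → take DB $18,670. Book value $28,007.
Year 5 (final): $28,007 − $24,500 = $3,507. Book value $24,500.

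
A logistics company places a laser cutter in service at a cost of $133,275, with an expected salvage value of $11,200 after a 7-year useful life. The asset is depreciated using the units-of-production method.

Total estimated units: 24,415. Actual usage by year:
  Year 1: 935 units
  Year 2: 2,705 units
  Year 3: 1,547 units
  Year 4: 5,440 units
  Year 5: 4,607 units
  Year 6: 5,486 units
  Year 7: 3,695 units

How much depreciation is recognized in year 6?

Depreciable base = $133,275 − $11,200 = $122,075.
Rate = $122,075 / 24,415 units = $5 per unit.
Year 1: 935 × $5 = $4,675. Book value $128,600.
Year 2: 2,705 × $5 = $13,525. Book value $115,075.
Year 3: 1,547 × $5 = $7,735. Book value $107,340.
Year 4: 5,440 × $5 = $27,200. Book value $80,140.
Year 5: 4,607 × $5 = $23,035. Book value $57,105.
Year 6: 5,486 × $5 = $27,430. Book value $29,675.

$27,430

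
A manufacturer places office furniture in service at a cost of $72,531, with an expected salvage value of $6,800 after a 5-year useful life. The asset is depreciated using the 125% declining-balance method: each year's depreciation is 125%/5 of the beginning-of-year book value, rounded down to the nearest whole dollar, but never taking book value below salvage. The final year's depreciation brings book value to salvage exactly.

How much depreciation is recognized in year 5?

Depreciable base = $72,531 − $6,800 = $65,731.
Year 1: ⌊$72,531 × 125%/5⌋ = $18,132. Book value $54,399.
Year 2: ⌊$54,399 × 125%/5⌋ = $13,599. Book value $40,800.
Year 3: ⌊$40,800 × 125%/5⌋ = $10,200. Book value $30,600.
Year 4: ⌊$30,600 × 125%/5⌋ = $7,650. Book value $22,950.
Year 5 (final): $22,950 − $6,800 = $16,150. Book value $6,800.

$16,150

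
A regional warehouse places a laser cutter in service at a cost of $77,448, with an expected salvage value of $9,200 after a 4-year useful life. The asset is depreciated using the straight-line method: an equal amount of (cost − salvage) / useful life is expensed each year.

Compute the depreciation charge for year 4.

$17,062

Depreciable base = $77,448 − $9,200 = $68,248.
Annual expense = $68,248 / 4 = $17,062.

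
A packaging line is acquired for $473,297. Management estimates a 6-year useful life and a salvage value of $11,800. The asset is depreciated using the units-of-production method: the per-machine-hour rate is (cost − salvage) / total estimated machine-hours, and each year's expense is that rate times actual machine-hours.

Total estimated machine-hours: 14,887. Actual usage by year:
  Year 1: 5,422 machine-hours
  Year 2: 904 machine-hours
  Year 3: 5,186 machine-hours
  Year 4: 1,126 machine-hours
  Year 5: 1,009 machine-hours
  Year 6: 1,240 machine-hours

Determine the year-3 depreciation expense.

$160,766

Depreciable base = $473,297 − $11,800 = $461,497.
Rate = $461,497 / 14,887 machine-hours = $31 per machine-hour.
Year 1: 5,422 × $31 = $168,082. Book value $305,215.
Year 2: 904 × $31 = $28,024. Book value $277,191.
Year 3: 5,186 × $31 = $160,766. Book value $116,425.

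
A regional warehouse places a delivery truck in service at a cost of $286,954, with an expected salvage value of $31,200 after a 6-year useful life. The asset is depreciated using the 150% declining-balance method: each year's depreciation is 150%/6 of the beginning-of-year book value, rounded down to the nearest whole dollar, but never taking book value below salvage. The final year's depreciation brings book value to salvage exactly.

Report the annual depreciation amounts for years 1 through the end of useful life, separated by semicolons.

$71,738; $53,804; $40,353; $30,264; $22,698; $36,897

Depreciable base = $286,954 − $31,200 = $255,754.
Year 1: ⌊$286,954 × 150%/6⌋ = $71,738. Book value $215,216.
Year 2: ⌊$215,216 × 150%/6⌋ = $53,804. Book value $161,412.
Year 3: ⌊$161,412 × 150%/6⌋ = $40,353. Book value $121,059.
Year 4: ⌊$121,059 × 150%/6⌋ = $30,264. Book value $90,795.
Year 5: ⌊$90,795 × 150%/6⌋ = $22,698. Book value $68,097.
Year 6 (final): $68,097 − $31,200 = $36,897. Book value $31,200.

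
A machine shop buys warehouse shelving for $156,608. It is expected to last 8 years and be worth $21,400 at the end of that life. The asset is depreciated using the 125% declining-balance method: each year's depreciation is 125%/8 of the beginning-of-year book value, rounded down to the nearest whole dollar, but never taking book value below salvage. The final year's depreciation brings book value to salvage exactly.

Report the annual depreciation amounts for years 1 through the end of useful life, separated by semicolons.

Depreciable base = $156,608 − $21,400 = $135,208.
Year 1: ⌊$156,608 × 125%/8⌋ = $24,470. Book value $132,138.
Year 2: ⌊$132,138 × 125%/8⌋ = $20,646. Book value $111,492.
Year 3: ⌊$111,492 × 125%/8⌋ = $17,420. Book value $94,072.
Year 4: ⌊$94,072 × 125%/8⌋ = $14,698. Book value $79,374.
Year 5: ⌊$79,374 × 125%/8⌋ = $12,402. Book value $66,972.
Year 6: ⌊$66,972 × 125%/8⌋ = $10,464. Book value $56,508.
Year 7: ⌊$56,508 × 125%/8⌋ = $8,829. Book value $47,679.
Year 8 (final): $47,679 − $21,400 = $26,279. Book value $21,400.

$24,470; $20,646; $17,420; $14,698; $12,402; $10,464; $8,829; $26,279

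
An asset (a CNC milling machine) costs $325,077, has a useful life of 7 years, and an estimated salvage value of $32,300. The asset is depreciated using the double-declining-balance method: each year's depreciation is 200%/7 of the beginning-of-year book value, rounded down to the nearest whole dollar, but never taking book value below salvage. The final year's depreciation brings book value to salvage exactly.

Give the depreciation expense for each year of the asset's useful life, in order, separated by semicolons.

$92,879; $66,342; $47,387; $33,848; $24,177; $17,269; $10,875

Depreciable base = $325,077 − $32,300 = $292,777.
Year 1: ⌊$325,077 × 200%/7⌋ = $92,879. Book value $232,198.
Year 2: ⌊$232,198 × 200%/7⌋ = $66,342. Book value $165,856.
Year 3: ⌊$165,856 × 200%/7⌋ = $47,387. Book value $118,469.
Year 4: ⌊$118,469 × 200%/7⌋ = $33,848. Book value $84,621.
Year 5: ⌊$84,621 × 200%/7⌋ = $24,177. Book value $60,444.
Year 6: ⌊$60,444 × 200%/7⌋ = $17,269. Book value $43,175.
Year 7 (final): $43,175 − $32,300 = $10,875. Book value $32,300.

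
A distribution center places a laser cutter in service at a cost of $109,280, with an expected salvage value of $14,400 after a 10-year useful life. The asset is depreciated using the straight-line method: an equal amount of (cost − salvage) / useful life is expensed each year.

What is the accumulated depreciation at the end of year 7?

$66,416

Depreciable base = $109,280 − $14,400 = $94,880.
Annual expense = $94,880 / 10 = $9,488.
End of year 1: book value $99,792.
End of year 2: book value $90,304.
End of year 3: book value $80,816.
End of year 4: book value $71,328.
End of year 5: book value $61,840.
End of year 6: book value $52,352.
End of year 7: book value $42,864.
Accumulated through year 7 = $109,280 − $42,864 = $66,416.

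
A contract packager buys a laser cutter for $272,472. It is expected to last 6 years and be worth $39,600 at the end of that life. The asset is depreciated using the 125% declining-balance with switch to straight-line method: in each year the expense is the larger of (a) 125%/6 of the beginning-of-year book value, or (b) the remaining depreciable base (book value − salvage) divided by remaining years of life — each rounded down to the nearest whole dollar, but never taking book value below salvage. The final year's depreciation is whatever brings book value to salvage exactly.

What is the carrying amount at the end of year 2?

$170,769

Depreciable base = $272,472 − $39,600 = $232,872.
Year 1: DB = ⌊$272,472 × 125%/6⌋ = $56,765; SL = ⌊$232,872/6⌋ = $38,812 → take DB $56,765. Book value $215,707.
Year 2: DB = ⌊$215,707 × 125%/6⌋ = $44,938; SL = ⌊$176,107/5⌋ = $35,221 → take DB $44,938. Book value $170,769.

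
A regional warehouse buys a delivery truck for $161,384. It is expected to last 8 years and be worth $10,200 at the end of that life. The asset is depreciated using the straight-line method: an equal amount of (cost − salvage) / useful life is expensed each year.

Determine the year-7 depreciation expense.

$18,898

Depreciable base = $161,384 − $10,200 = $151,184.
Annual expense = $151,184 / 8 = $18,898.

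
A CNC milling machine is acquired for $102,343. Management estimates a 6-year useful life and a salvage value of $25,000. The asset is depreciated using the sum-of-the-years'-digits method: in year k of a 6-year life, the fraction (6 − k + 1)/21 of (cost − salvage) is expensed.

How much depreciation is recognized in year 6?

Depreciable base = $102,343 − $25,000 = $77,343.
Sum of the years' digits = 6+5+4+3+2+1 = 21.
Year 1: $77,343 × 6/21 = $22,098. Book value $80,245.
Year 2: $77,343 × 5/21 = $18,415. Book value $61,830.
Year 3: $77,343 × 4/21 = $14,732. Book value $47,098.
Year 4: $77,343 × 3/21 = $11,049. Book value $36,049.
Year 5: $77,343 × 2/21 = $7,366. Book value $28,683.
Year 6: $77,343 × 1/21 = $3,683. Book value $25,000.

$3,683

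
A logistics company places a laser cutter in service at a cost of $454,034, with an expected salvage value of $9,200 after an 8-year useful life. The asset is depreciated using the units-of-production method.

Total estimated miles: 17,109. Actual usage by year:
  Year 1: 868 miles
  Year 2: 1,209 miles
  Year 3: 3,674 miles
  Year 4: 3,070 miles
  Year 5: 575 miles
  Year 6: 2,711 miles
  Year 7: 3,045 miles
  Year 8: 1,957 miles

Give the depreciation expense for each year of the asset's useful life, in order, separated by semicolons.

$22,568; $31,434; $95,524; $79,820; $14,950; $70,486; $79,170; $50,882

Depreciable base = $454,034 − $9,200 = $444,834.
Rate = $444,834 / 17,109 miles = $26 per mile.
Year 1: 868 × $26 = $22,568. Book value $431,466.
Year 2: 1,209 × $26 = $31,434. Book value $400,032.
Year 3: 3,674 × $26 = $95,524. Book value $304,508.
Year 4: 3,070 × $26 = $79,820. Book value $224,688.
Year 5: 575 × $26 = $14,950. Book value $209,738.
Year 6: 2,711 × $26 = $70,486. Book value $139,252.
Year 7: 3,045 × $26 = $79,170. Book value $60,082.
Year 8: 1,957 × $26 = $50,882. Book value $9,200.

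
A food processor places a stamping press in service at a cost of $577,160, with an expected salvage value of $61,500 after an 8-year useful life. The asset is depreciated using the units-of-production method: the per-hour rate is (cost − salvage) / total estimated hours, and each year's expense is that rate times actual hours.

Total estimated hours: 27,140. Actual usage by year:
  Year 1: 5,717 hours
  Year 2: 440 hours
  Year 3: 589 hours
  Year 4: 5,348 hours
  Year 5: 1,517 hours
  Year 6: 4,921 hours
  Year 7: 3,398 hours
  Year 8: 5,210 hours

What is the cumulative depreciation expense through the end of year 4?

Depreciable base = $577,160 − $61,500 = $515,660.
Rate = $515,660 / 27,140 hours = $19 per hour.
Year 1: 5,717 × $19 = $108,623. Book value $468,537.
Year 2: 440 × $19 = $8,360. Book value $460,177.
Year 3: 589 × $19 = $11,191. Book value $448,986.
Year 4: 5,348 × $19 = $101,612. Book value $347,374.
Accumulated through year 4 = $577,160 − $347,374 = $229,786.

$229,786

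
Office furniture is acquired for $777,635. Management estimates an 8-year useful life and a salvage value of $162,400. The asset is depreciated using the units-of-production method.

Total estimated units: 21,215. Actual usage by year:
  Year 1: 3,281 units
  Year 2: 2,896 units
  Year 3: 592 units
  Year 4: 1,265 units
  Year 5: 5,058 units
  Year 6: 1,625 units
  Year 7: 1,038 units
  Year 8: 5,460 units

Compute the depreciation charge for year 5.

Depreciable base = $777,635 − $162,400 = $615,235.
Rate = $615,235 / 21,215 units = $29 per unit.
Year 1: 3,281 × $29 = $95,149. Book value $682,486.
Year 2: 2,896 × $29 = $83,984. Book value $598,502.
Year 3: 592 × $29 = $17,168. Book value $581,334.
Year 4: 1,265 × $29 = $36,685. Book value $544,649.
Year 5: 5,058 × $29 = $146,682. Book value $397,967.

$146,682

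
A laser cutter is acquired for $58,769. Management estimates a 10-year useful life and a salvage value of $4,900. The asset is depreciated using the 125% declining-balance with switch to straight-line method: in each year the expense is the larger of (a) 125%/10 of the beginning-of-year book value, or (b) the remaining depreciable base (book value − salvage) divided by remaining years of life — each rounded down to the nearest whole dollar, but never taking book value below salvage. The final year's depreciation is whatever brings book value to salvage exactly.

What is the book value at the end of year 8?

$14,750

Depreciable base = $58,769 − $4,900 = $53,869.
Year 1: DB = ⌊$58,769 × 125%/10⌋ = $7,346; SL = ⌊$53,869/10⌋ = $5,386 → take DB $7,346. Book value $51,423.
Year 2: DB = ⌊$51,423 × 125%/10⌋ = $6,427; SL = ⌊$46,523/9⌋ = $5,169 → take DB $6,427. Book value $44,996.
Year 3: DB = ⌊$44,996 × 125%/10⌋ = $5,624; SL = ⌊$40,096/8⌋ = $5,012 → take DB $5,624. Book value $39,372.
Year 4: DB = ⌊$39,372 × 125%/10⌋ = $4,921; SL = ⌊$34,472/7⌋ = $4,924 → take SL $4,924. Book value $34,448.
Year 5: DB = ⌊$34,448 × 125%/10⌋ = $4,306; SL = ⌊$29,548/6⌋ = $4,924 → take SL $4,924. Book value $29,524.
Year 6: DB = ⌊$29,524 × 125%/10⌋ = $3,690; SL = ⌊$24,624/5⌋ = $4,924 → take SL $4,924. Book value $24,600.
Year 7: DB = ⌊$24,600 × 125%/10⌋ = $3,075; SL = ⌊$19,700/4⌋ = $4,925 → take SL $4,925. Book value $19,675.
Year 8: DB = ⌊$19,675 × 125%/10⌋ = $2,459; SL = ⌊$14,775/3⌋ = $4,925 → take SL $4,925. Book value $14,750.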